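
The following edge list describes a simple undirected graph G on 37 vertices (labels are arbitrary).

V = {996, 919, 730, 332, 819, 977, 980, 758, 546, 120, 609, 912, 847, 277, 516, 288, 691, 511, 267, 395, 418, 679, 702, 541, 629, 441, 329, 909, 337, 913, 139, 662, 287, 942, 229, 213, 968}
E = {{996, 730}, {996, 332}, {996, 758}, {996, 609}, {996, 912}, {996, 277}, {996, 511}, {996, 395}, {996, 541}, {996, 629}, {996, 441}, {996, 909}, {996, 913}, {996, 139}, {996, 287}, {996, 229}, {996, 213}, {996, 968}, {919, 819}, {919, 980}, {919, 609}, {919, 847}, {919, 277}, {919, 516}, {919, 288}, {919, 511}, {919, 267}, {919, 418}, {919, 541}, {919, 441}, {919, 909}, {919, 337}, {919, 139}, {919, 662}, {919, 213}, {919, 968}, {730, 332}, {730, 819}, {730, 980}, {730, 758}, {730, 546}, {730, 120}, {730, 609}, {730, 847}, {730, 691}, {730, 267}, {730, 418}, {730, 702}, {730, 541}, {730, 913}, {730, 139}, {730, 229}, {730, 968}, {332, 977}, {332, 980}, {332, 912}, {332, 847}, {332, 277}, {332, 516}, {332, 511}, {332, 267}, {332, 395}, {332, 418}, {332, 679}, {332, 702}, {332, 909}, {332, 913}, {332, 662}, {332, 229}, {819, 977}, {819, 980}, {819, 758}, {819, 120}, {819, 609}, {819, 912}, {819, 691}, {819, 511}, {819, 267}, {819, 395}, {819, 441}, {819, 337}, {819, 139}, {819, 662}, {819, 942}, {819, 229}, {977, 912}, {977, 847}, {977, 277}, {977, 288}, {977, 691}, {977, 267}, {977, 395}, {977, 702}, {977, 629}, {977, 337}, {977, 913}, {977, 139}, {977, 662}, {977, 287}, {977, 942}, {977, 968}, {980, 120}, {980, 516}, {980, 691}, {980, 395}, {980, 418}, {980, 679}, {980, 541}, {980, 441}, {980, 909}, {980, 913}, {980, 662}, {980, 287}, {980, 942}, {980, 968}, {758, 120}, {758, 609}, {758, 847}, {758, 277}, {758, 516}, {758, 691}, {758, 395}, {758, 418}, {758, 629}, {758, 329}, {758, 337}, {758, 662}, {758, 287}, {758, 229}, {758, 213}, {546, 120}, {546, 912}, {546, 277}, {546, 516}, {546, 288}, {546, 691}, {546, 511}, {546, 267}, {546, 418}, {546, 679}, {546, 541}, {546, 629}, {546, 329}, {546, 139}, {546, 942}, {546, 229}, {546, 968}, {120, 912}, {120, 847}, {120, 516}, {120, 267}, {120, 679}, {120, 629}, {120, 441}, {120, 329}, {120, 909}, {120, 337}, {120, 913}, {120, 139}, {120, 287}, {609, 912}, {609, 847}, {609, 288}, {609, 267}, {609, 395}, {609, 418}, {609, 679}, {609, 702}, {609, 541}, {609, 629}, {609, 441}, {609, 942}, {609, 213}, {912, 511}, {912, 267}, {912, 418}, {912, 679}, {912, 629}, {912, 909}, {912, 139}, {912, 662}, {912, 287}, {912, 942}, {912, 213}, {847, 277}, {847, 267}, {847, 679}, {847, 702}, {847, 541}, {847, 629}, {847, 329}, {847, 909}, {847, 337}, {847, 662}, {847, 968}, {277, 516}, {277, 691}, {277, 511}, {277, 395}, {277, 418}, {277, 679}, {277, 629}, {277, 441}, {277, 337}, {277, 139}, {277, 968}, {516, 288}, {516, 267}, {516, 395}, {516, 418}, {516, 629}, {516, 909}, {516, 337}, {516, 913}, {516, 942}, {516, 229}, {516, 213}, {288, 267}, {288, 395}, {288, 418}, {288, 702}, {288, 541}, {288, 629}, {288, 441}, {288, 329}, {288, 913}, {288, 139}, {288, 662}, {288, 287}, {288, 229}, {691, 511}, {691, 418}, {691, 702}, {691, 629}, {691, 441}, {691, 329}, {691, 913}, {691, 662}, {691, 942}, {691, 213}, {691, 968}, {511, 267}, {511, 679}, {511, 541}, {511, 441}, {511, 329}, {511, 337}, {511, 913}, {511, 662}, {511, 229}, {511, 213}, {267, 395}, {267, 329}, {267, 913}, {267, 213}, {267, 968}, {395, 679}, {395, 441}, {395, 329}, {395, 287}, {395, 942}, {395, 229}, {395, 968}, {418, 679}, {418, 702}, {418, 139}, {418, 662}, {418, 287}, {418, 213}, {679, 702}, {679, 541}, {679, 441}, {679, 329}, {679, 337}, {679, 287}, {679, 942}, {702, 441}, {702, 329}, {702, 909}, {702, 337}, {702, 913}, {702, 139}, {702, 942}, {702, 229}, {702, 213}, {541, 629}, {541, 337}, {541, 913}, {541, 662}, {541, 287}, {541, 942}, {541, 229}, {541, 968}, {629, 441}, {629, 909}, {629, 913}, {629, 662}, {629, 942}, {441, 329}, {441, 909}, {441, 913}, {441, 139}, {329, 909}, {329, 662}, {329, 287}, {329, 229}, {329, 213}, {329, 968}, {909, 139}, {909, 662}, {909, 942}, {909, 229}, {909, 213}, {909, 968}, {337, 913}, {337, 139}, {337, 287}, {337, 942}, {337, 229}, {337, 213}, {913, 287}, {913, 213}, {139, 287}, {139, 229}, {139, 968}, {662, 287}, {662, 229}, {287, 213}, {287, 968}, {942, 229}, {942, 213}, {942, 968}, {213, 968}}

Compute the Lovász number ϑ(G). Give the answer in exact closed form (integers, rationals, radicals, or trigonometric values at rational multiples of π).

sqrt(37)

deg(332) = 18; N(332) = {996, 730, 977, 980, 912, 847, 277, 516, 511, 267, 395, 418, 679, 702, 909, 913, 662, 229}.
N(730) = {996, 332, 819, 980, 758, 546, 120, 609, 847, 691, 267, 418, 702, 541, 913, 139, 229, 968}, |N(730)| = 18.
deg(418) = 18; N(418) = {919, 730, 332, 980, 758, 546, 609, 912, 277, 516, 288, 691, 679, 702, 139, 662, 287, 213}.
N(546) = {730, 120, 912, 277, 516, 288, 691, 511, 267, 418, 679, 541, 629, 329, 139, 942, 229, 968}, |N(546)| = 18.
deg(v) = 18 for all v (|V|=37); Paley(37): SR with (k,λ,μ)=(18,8,9).
The 3 distinct eigenvalues: [18.0, 2.54138, -3.54138].
λ_max=18, λ_min=-sqrt(37)/2 - 1/2; ϑ = −37·λ_min/(λ_max−λ_min) = sqrt(37).
ϑ(G) ≈ 6.08276253.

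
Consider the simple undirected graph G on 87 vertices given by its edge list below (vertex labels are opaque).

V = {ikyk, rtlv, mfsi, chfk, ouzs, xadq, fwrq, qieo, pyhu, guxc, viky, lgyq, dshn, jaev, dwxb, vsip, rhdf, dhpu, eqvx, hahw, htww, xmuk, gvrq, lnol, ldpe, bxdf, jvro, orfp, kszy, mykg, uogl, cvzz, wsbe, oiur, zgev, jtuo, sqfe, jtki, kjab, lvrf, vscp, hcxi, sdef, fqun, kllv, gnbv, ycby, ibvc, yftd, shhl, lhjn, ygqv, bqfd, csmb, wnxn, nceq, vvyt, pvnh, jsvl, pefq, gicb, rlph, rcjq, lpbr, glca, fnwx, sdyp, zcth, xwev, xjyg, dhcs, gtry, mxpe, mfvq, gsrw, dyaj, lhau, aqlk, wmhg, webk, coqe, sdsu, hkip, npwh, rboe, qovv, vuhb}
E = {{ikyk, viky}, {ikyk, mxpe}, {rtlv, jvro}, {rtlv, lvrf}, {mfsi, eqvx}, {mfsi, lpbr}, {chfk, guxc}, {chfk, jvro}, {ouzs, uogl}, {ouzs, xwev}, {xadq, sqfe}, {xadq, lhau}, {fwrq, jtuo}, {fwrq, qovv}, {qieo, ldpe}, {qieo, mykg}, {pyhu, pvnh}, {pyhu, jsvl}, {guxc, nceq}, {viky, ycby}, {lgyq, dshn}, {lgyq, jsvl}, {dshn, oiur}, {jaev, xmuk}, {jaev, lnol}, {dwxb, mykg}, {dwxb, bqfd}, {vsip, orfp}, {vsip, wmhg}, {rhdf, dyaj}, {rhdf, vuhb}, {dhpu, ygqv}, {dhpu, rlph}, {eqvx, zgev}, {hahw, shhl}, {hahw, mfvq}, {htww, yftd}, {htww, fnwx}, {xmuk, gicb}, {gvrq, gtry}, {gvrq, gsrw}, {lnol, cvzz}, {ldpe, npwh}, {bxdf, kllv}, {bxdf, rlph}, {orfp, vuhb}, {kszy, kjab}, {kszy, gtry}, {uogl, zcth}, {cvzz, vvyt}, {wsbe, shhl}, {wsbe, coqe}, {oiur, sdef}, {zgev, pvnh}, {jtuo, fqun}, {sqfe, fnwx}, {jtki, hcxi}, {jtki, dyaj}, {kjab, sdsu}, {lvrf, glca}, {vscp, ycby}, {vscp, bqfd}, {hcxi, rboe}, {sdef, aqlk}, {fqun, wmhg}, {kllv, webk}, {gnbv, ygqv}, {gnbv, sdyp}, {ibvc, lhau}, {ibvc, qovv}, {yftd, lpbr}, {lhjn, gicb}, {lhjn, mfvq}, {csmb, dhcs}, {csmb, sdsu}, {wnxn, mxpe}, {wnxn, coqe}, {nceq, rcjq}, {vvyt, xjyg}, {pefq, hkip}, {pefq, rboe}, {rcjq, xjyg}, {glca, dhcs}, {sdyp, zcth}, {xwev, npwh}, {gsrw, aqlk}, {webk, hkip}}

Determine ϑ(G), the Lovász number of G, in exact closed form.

87*cos(pi/87)/(cos(pi/87) + 1)

N(gvrq) = {gtry, gsrw}, |N(gvrq)| = 2.
deg(hahw) = 2; N(hahw) = {shhl, mfvq}.
N(rlph) = {dhpu, bxdf}, |N(rlph)| = 2.
Vertex pyhu has 2 neighbors: pvnh, jsvl.
deg(v) = 2 for all v (|V|=87); this is C_{87}, the 87-cycle.
A has 44 distinct eigenvalues ≈ [2.0, 1.9948, 1.9792, 1.9532, 1.9171, 1.871, 1.8152, 1.7498, 1.6754, 1.5922, 1.5007, 1.4014, 1.2948, 1.1814, 1.0619, 0.9368, 0.8069, 0.6727, 0.5351, 0.3946, 0.2521, 0.1083, -0.0361, -0.1803, -0.3236, -0.4651, -0.6043, -0.7403, -0.8724, -1.0, -1.1224, -1.2389, -1.349, -1.452, -1.5475, -1.6348, -1.7137, -1.7836, -1.8443, -1.8953, -1.9364, -1.9675, -1.9883, -1.9987].
−87·(-2*cos(pi/87)) / ((2)−(-2*cos(pi/87))) = 87*cos(pi/87)/(cos(pi/87) + 1) = ϑ(G).
ϑ(G) ≈ 43.48581645.
Check 43 ≤ 87*cos(pi/87)/(cos(pi/87) + 1) ≤ 44: both strict.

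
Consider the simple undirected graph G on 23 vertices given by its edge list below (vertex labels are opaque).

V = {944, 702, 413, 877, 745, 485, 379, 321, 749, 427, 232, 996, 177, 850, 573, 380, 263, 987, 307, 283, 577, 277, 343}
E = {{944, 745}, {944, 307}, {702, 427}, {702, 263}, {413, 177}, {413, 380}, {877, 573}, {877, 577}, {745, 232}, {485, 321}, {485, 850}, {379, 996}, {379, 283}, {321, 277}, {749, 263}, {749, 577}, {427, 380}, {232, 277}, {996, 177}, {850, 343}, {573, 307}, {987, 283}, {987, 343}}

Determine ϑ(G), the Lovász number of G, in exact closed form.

Vertex 702 has 2 neighbors: 427, 263.
N(380) = {413, 427}, |N(380)| = 2.
N(343) = {850, 987}, |N(343)| = 2.
deg(263) = 2; N(263) = {702, 749}.
deg(v) = 2 for all v (|V|=23); a single 23-cycle (edge-transitive).
A has 12 distinct eigenvalues ≈ [2.0, 1.9258, 1.7088, 1.3651, 0.9201, 0.4069, -0.1365, -0.6698, -1.1534, -1.5514, -1.8344, -1.9814].
Lovász: ϑ = −23(-2*cos(pi/23))/(2+-(-1)*2*cos(pi/23)) = 23*cos(pi/23)/(cos(pi/23) + 1).
ϑ(G) ≈ 11.44619.
Lovász sandwich 11 ≤ 23*cos(pi/23)/(cos(pi/23) + 1) ≤ 12: both strict.

23*cos(pi/23)/(cos(pi/23) + 1)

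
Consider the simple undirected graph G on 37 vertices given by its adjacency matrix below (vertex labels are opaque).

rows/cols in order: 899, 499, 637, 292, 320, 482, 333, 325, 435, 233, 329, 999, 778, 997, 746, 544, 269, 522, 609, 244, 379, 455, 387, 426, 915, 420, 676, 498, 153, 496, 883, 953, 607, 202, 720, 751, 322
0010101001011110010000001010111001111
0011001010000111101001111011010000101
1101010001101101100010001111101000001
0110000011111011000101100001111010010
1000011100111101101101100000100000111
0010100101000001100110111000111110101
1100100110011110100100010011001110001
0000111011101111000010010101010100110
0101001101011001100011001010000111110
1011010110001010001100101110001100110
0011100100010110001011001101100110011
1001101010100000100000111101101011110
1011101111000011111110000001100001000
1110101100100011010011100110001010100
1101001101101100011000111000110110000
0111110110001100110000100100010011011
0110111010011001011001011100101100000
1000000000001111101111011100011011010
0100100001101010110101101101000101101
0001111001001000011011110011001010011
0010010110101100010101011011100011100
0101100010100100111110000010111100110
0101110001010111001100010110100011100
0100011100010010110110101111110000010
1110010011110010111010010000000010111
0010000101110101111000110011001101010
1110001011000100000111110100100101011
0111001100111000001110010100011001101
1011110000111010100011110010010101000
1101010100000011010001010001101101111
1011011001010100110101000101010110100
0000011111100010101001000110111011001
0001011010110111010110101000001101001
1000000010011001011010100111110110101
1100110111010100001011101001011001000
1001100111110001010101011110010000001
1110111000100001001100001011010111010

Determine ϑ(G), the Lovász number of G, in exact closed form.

sqrt(37)

N(292) = {499, 637, 435, 233, 329, 999, 778, 746, 544, 244, 455, 387, 498, 153, 496, 883, 607, 751}, |N(292)| = 18.
Vertex 637 has 18 neighbors: 899, 499, 292, 482, 233, 329, 778, 997, 544, 269, 379, 915, 420, 676, 498, 153, 883, 322.
N(325) = {320, 482, 333, 435, 233, 329, 778, 997, 746, 544, 379, 426, 420, 498, 496, 953, 720, 751}, |N(325)| = 18.
deg(751) = 18; N(751) = {899, 292, 320, 325, 435, 233, 329, 999, 544, 522, 244, 455, 426, 915, 420, 676, 496, 322}.
37-vertex 18-regular graph: Paley(37): SR with (k,λ,μ)=(18,8,9).
spec(A) ≈ [18.0, 2.5414, -3.5414] (distinct, 4 d.p.).
ϑ = −N·λ_min/(λ_max−λ_min) = −37·(-sqrt(37)/2 - 1/2)/(18−(-sqrt(37)/2 - 1/2)) = sqrt(37).
≈ 6.082763 (to 6 d.p.).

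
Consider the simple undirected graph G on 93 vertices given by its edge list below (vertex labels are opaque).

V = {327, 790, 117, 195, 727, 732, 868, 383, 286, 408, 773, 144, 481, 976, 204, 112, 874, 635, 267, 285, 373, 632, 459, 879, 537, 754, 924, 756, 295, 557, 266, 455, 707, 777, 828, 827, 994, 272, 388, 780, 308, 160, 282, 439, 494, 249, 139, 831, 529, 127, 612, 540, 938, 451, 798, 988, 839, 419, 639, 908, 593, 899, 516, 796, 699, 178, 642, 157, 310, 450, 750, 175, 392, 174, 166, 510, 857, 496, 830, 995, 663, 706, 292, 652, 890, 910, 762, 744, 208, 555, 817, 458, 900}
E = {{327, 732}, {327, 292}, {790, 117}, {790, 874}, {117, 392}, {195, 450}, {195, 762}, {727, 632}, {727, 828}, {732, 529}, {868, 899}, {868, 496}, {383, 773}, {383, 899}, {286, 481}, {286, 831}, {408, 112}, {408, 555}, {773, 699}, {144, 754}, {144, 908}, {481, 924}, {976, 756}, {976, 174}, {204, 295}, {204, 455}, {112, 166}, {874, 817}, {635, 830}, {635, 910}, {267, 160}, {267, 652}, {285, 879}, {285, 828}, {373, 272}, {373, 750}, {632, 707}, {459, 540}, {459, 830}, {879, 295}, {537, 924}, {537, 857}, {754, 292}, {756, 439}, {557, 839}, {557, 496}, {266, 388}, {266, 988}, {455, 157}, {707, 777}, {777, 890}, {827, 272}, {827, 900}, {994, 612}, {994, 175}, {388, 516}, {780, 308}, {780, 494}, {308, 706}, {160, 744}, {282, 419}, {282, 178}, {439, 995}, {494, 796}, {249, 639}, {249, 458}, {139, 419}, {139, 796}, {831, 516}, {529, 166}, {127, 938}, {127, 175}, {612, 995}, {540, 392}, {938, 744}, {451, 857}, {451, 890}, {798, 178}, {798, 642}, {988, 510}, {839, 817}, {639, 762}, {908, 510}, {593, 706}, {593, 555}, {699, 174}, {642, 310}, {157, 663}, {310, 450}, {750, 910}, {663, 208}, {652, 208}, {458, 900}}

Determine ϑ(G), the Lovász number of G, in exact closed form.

deg(899) = 2; N(899) = {868, 383}.
Vertex 910 has 2 neighbors: 635, 750.
N(516) = {388, 831}, |N(516)| = 2.
deg(727) = 2; N(727) = {632, 828}.
G on 93 vertices is 2-regular; this is C_{93}, the 93-cycle.
Distinct eigenvalues (to 3 d.p.): [2.0, 1.995, 1.982, 1.959, 1.927, 1.887, 1.838, 1.78, 1.715, 1.642, 1.561, 1.473, 1.378, 1.277, 1.17, 1.058, 0.941, 0.82, 0.695, 0.566, 0.436, 0.303, 0.169, 0.034, -0.101, -0.236, -0.369, -0.501, -0.631, -0.758, -0.881, -1.0, -1.115, -1.224, -1.328, -1.426, -1.518, -1.602, -1.679, -1.749, -1.81, -1.864, -1.908, -1.944, -1.972, -1.99, -1.999].
Lovász (edge-transitive): ϑ = −93·(-2*cos(pi/93))/((2)−(-2*cos(pi/93))) = 93*cos(pi/93)/(cos(pi/93) + 1).
ϑ(G) ≈ 46.4867.
Sandwich: α(G)=46 ≤ ϑ(G)=93*cos(pi/93)/(cos(pi/93) + 1) ≤ χ(Ḡ)=47 (both strict).

93*cos(pi/93)/(cos(pi/93) + 1)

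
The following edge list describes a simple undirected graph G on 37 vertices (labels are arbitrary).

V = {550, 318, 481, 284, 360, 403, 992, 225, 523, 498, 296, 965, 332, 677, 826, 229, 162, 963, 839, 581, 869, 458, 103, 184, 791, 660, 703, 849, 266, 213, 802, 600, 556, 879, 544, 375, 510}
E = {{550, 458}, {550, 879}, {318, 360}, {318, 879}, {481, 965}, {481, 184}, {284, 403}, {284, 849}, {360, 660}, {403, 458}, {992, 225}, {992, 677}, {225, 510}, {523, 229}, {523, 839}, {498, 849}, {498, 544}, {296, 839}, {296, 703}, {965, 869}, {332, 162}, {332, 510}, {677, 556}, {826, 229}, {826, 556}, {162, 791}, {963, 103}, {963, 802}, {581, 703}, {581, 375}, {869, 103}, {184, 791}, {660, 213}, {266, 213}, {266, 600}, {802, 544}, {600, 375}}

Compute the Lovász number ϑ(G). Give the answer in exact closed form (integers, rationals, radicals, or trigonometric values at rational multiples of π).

37*cos(pi/37)/(cos(pi/37) + 1)

deg(556) = 2; N(556) = {677, 826}.
Vertex 213 has 2 neighbors: 660, 266.
Vertex 481 has 2 neighbors: 965, 184.
Vertex 510 has 2 neighbors: 225, 332.
2-regular, N=37; a single 37-cycle (edge-transitive).
Distinct eigenvalues (to 3 d.p.): [2.0, 1.971, 1.886, 1.746, 1.556, 1.321, 1.049, 0.746, 0.421, 0.085, -0.254, -0.586, -0.9, -1.189, -1.444, -1.657, -1.822, -1.935, -1.993].
ϑ = −N·λ_min/(λ_max−λ_min) = −37·(-2*cos(pi/37))/(2−(-2*cos(pi/37))) = 37*cos(pi/37)/(cos(pi/37) + 1).
Numerically 18.4666.
α=18, χ(Ḡ)=19; ϑ=37*cos(pi/37)/(cos(pi/37) + 1) lies between (both strict).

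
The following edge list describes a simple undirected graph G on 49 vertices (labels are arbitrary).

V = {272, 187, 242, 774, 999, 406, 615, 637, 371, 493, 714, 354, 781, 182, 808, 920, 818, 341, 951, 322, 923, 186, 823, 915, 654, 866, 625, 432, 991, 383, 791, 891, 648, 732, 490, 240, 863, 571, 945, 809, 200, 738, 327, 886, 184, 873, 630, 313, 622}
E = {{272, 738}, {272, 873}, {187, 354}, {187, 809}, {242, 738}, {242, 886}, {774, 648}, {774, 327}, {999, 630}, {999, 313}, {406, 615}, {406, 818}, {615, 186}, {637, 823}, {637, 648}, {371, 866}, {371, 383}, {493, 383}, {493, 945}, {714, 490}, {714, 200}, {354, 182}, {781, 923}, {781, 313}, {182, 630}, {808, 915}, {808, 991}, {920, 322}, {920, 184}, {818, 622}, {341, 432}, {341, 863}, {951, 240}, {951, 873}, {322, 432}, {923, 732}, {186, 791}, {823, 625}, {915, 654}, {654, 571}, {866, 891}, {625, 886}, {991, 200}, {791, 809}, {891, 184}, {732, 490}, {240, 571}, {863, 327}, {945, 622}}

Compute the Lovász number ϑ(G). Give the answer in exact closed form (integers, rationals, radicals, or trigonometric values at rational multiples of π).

49*cos(pi/49)/(cos(pi/49) + 1)

deg(327) = 2; N(327) = {774, 863}.
Vertex 738 has 2 neighbors: 272, 242.
Vertex 622 has 2 neighbors: 818, 945.
deg(781) = 2; N(781) = {923, 313}.
deg(v) = 2 for all v (|V|=49); a single 49-cycle (edge-transitive).
A has 25 distinct eigenvalues ≈ [2.0, 1.984, 1.935, 1.854, 1.743, 1.603, 1.437, 1.247, 1.037, 0.81, 0.569, 0.319, 0.064, -0.192, -0.445, -0.691, -0.925, -1.144, -1.345, -1.523, -1.676, -1.802, -1.898, -1.963, -1.996].
With N=49: ϑ(G) = 49·(-(-1)*2*cos(pi/49))/(2−(-2*cos(pi/49))) = 49*cos(pi/49)/(cos(pi/49) + 1).
ϑ(G) ≈ 24.474805178.
α=24, χ(Ḡ)=25; ϑ=49*cos(pi/49)/(cos(pi/49) + 1) lies between (both strict).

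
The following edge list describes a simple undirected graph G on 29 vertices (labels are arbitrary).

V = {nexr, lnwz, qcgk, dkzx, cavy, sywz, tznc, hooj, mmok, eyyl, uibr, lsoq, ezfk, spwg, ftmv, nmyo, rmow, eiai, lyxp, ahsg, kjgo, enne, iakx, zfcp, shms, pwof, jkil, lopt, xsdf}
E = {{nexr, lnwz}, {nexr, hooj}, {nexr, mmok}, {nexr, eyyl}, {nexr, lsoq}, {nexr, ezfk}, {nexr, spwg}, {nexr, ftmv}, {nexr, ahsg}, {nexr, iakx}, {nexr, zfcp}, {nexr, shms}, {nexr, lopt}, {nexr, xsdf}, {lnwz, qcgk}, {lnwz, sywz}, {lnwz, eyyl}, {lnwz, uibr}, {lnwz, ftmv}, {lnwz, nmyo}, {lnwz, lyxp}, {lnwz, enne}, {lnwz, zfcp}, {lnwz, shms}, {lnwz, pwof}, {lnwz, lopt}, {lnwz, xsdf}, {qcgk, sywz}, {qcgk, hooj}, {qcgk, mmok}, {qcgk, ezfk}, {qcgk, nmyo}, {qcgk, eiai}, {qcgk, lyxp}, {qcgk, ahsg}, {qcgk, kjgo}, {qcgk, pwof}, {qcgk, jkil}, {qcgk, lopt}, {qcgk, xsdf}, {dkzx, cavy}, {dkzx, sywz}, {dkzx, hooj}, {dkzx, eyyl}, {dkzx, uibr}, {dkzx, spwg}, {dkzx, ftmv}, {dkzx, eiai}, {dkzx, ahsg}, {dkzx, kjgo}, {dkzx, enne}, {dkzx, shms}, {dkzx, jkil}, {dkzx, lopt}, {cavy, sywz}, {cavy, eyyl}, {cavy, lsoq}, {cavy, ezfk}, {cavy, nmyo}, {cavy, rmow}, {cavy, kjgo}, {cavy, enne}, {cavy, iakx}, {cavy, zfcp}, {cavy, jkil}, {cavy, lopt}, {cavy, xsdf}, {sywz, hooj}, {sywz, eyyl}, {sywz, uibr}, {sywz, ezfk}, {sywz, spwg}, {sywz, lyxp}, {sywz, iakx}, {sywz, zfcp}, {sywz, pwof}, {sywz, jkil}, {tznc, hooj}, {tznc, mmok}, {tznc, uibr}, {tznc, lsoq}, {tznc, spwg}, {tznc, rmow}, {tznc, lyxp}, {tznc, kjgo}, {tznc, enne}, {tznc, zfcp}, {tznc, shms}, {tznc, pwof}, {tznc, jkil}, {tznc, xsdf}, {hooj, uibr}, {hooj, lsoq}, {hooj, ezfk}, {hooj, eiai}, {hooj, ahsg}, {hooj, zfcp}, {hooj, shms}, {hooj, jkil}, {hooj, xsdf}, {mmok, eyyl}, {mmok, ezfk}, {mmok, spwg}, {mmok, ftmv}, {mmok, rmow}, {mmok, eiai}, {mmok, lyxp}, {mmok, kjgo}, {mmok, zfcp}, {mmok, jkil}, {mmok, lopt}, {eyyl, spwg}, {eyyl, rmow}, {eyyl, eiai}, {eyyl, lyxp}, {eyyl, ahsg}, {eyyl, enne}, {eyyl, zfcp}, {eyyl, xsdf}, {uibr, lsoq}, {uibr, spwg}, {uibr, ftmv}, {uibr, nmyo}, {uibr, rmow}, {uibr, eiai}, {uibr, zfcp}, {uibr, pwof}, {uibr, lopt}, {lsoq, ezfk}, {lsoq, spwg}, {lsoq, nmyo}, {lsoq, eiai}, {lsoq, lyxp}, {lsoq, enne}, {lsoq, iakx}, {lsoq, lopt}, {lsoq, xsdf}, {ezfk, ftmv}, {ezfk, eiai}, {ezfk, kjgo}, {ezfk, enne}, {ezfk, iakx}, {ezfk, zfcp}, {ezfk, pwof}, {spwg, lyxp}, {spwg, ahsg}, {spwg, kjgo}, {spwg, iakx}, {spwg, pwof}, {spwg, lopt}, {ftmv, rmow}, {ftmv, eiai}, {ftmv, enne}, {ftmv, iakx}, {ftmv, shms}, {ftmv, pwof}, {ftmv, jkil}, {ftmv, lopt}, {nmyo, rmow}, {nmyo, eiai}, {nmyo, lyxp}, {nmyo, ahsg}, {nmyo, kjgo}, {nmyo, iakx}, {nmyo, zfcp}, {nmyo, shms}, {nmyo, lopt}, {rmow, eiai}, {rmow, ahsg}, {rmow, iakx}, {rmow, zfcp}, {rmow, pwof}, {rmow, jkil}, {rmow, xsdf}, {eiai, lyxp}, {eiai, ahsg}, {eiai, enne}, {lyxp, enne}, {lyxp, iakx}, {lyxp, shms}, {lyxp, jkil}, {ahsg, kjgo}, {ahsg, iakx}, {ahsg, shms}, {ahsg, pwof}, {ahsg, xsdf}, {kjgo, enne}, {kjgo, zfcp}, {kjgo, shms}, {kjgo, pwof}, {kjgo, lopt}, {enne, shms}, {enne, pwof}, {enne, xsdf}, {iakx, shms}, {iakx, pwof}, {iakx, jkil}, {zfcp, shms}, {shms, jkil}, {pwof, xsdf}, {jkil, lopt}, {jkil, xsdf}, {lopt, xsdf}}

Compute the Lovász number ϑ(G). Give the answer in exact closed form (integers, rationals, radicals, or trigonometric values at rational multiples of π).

sqrt(29)

Vertex rmow has 14 neighbors: cavy, tznc, mmok, eyyl, uibr, ftmv, nmyo, eiai, ahsg, iakx, zfcp, pwof, jkil, xsdf.
deg(pwof) = 14; N(pwof) = {lnwz, qcgk, sywz, tznc, uibr, ezfk, spwg, ftmv, rmow, ahsg, kjgo, enne, iakx, xsdf}.
Vertex dkzx has 14 neighbors: cavy, sywz, hooj, eyyl, uibr, spwg, ftmv, eiai, ahsg, kjgo, enne, shms, jkil, lopt.
Vertex qcgk has 14 neighbors: lnwz, sywz, hooj, mmok, ezfk, nmyo, eiai, lyxp, ahsg, kjgo, pwof, jkil, lopt, xsdf.
29-vertex 14-regular graph: SR(29,14,6,7) — a Paley graph.
spec(A) ≈ [14.0, 2.193, -3.193] (distinct, 3 d.p.).
ϑ = −N·λ_min/(λ_max−λ_min) = −29·(-sqrt(29)/2 - 1/2)/(14−(-sqrt(29)/2 - 1/2)) = sqrt(29).
= 5.38516481… (decimal).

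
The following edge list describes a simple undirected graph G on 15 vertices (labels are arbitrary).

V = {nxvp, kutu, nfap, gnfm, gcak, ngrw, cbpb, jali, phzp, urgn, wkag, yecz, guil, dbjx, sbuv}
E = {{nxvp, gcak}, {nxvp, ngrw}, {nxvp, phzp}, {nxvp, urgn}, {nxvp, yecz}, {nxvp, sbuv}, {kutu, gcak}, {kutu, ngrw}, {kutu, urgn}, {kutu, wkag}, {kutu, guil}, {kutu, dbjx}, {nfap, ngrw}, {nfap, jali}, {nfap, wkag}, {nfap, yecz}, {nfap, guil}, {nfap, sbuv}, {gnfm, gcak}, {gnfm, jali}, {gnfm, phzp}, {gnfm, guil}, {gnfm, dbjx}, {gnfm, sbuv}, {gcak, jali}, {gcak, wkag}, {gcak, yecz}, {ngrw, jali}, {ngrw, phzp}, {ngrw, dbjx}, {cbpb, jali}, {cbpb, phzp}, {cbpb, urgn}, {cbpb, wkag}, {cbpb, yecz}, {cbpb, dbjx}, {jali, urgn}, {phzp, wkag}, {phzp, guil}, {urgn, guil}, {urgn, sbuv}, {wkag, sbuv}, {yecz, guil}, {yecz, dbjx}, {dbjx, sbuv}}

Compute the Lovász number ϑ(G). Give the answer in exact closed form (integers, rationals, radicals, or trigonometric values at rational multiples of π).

5

deg(nxvp) = 6; N(nxvp) = {gcak, ngrw, phzp, urgn, yecz, sbuv}.
deg(wkag) = 6; N(wkag) = {kutu, nfap, gcak, cbpb, phzp, sbuv}.
Vertex kutu has 6 neighbors: gcak, ngrw, urgn, wkag, guil, dbjx.
Vertex gcak has 6 neighbors: nxvp, kutu, gnfm, jali, wkag, yecz.
15-vertex 6-regular graph: this is K(6,2), the Kneser graph.
Distinct eigenvalues (to 5 d.p.): [6.0, 1.0, -3.0].
−15·(-3) / ((6)−(-3)) = 5 = ϑ(G).
ϑ(G) ≈ 5.00000.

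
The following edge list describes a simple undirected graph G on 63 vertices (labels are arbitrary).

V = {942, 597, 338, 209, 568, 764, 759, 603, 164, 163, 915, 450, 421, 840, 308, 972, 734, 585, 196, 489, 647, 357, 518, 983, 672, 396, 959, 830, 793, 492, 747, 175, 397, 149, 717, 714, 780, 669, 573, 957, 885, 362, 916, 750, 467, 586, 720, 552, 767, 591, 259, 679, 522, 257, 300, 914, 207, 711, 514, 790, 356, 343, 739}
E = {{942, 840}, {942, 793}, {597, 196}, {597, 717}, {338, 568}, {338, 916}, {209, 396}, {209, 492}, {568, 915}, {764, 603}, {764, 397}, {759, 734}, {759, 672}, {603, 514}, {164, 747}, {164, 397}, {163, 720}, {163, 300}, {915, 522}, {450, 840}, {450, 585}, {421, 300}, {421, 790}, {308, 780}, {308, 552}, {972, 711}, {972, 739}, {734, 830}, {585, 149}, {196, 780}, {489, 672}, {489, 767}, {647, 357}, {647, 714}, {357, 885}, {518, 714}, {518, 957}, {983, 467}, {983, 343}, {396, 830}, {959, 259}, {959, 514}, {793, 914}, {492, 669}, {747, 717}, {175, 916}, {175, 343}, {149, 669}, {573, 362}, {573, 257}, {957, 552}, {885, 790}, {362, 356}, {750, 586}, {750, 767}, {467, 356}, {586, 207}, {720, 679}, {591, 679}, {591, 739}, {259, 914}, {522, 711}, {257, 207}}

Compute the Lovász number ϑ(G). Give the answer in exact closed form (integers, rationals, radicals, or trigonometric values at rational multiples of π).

N(959) = {259, 514}, |N(959)| = 2.
Vertex 357 has 2 neighbors: 647, 885.
Vertex 343 has 2 neighbors: 983, 175.
Vertex 739 has 2 neighbors: 972, 591.
G on 63 vertices is 2-regular; the odd cycle C_{63}.
Distinct eigenvalues (to 3 d.p.): [2.0, 1.99, 1.96, 1.911, 1.843, 1.756, 1.652, 1.532, 1.396, 1.247, 1.085, 0.912, 0.731, 0.542, 0.347, 0.149, -0.05, -0.249, -0.445, -0.637, -0.823, -1.0, -1.167, -1.323, -1.466, -1.594, -1.707, -1.802, -1.879, -1.938, -1.978, -1.998].
Lovász (edge-transitive): ϑ = −63·(-2*cos(pi/63))/((2)−(-2*cos(pi/63))) = 63*cos(pi/63)/(cos(pi/63) + 1).
≈ 31.4804093 (to 7 d.p.).
Sandwich: α(G)=31 ≤ ϑ(G)=63*cos(pi/63)/(cos(pi/63) + 1) ≤ χ(Ḡ)=32 (both strict).

63*cos(pi/63)/(cos(pi/63) + 1)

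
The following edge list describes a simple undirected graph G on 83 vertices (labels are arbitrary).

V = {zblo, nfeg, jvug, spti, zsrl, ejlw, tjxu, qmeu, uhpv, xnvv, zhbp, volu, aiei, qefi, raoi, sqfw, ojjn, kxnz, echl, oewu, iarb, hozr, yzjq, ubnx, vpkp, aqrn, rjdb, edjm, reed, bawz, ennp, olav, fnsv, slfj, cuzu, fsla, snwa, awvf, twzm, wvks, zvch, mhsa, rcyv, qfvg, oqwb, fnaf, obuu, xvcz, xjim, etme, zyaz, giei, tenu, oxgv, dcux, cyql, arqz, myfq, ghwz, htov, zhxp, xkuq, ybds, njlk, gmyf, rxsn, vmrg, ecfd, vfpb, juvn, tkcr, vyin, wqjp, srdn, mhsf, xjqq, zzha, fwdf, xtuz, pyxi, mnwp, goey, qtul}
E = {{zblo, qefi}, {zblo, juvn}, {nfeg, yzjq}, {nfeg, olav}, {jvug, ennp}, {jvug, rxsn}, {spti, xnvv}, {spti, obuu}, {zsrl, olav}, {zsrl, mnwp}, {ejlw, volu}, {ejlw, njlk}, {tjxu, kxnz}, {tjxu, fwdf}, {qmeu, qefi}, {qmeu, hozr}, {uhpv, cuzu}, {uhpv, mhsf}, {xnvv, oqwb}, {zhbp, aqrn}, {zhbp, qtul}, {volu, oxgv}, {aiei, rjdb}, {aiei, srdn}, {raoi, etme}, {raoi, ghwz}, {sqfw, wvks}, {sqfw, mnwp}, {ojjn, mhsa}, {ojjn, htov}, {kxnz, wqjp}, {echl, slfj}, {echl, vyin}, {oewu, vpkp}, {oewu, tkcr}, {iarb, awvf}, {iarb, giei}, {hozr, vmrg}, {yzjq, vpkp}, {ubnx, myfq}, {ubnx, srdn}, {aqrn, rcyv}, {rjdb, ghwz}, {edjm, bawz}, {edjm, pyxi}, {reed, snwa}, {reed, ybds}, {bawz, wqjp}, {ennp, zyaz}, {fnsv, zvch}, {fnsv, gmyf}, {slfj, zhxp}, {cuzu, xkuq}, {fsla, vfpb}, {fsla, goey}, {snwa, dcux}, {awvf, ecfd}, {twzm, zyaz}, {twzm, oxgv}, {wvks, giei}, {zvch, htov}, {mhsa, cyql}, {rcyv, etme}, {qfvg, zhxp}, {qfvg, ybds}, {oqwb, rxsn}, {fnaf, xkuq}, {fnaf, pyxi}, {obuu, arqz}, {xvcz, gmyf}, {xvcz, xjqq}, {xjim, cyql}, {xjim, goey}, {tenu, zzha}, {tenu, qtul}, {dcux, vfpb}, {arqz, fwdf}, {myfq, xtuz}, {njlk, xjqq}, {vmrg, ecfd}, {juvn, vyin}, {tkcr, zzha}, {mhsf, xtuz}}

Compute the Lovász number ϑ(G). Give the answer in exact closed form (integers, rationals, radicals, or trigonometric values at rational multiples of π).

N(cuzu) = {uhpv, xkuq}, |N(cuzu)| = 2.
deg(xnvv) = 2; N(xnvv) = {spti, oqwb}.
N(ubnx) = {myfq, srdn}, |N(ubnx)| = 2.
deg(giei) = 2; N(giei) = {iarb, wvks}.
2-regular, N=83; connected 2-regular on 83 ⇒ C_{83}.
Distinct eigenvalues (to 3 d.p.): [2.0, 1.994, 1.977, 1.949, 1.909, 1.858, 1.797, 1.726, 1.644, 1.553, 1.454, 1.346, 1.23, 1.107, 0.978, 0.843, 0.704, 0.56, 0.413, 0.264, 0.113, -0.038, -0.189, -0.339, -0.487, -0.632, -0.774, -0.911, -1.043, -1.169, -1.289, -1.401, -1.505, -1.6, -1.686, -1.763, -1.829, -1.885, -1.93, -1.964, -1.987, -1.999].
ϑ = −N·λ_min/(λ_max−λ_min) = −83·(-2*cos(pi/83))/(2−(-2*cos(pi/83))) = 83*cos(pi/83)/(cos(pi/83) + 1).
= 41.48513… (decimal).
Check 41 ≤ 83*cos(pi/83)/(cos(pi/83) + 1) ≤ 42: both strict.

83*cos(pi/83)/(cos(pi/83) + 1)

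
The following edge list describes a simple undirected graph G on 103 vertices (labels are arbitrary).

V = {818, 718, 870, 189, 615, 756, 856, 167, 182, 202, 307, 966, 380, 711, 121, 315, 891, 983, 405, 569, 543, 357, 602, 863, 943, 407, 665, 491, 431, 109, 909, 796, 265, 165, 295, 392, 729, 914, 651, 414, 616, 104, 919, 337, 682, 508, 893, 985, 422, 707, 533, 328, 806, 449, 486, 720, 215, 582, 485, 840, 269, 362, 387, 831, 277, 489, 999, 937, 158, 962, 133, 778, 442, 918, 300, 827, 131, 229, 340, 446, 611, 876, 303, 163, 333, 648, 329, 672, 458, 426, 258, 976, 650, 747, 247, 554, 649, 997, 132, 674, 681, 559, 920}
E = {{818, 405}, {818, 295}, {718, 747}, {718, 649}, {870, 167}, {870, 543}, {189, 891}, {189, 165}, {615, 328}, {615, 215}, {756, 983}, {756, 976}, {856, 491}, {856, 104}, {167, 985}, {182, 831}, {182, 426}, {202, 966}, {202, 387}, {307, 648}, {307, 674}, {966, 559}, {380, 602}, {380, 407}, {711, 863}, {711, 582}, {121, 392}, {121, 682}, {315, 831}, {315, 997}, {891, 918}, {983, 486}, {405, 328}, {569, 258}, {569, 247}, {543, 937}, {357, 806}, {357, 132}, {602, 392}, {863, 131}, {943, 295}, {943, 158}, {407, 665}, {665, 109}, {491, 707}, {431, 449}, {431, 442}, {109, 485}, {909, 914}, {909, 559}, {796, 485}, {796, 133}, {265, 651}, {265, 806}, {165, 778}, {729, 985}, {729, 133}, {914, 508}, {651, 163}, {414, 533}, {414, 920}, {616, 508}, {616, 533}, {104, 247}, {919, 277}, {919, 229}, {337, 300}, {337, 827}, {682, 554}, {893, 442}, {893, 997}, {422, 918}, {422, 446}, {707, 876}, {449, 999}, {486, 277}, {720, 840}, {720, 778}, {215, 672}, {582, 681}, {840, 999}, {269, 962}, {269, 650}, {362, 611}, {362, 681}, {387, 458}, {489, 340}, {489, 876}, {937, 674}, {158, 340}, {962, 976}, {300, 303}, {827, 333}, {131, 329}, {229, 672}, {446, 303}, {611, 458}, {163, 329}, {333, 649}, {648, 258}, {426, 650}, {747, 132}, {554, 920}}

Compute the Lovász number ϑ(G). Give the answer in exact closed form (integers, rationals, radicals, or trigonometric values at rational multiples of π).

103*cos(pi/103)/(cos(pi/103) + 1)

N(269) = {962, 650}, |N(269)| = 2.
N(943) = {295, 158}, |N(943)| = 2.
deg(333) = 2; N(333) = {827, 649}.
N(446) = {422, 303}, |N(446)| = 2.
103-vertex 2-regular graph: the odd cycle C_{103}.
spec(A) ≈ [2.0, 1.996, 1.985, 1.967, 1.941, 1.908, 1.868, 1.82, 1.767, 1.706, 1.639, 1.566, 1.488, 1.403, 1.314, 1.22, 1.121, 1.018, 0.911, 0.8, 0.687, 0.571, 0.454, 0.334, 0.213, 0.091, -0.03, -0.152, -0.274, -0.394, -0.513, -0.63, -0.744, -0.856, -0.965, -1.07, -1.171, -1.267, -1.359, -1.446, -1.528, -1.604, -1.673, -1.737, -1.794, -1.845, -1.888, -1.925, -1.955, -1.977, -1.992, -1.999] (distinct, 3 d.p.).
Lovász: ϑ = −103(-2*cos(pi/103))/(2+-(-1)*2*cos(pi/103)) = 103*cos(pi/103)/(cos(pi/103) + 1).
= 51.4880205… (decimal).
Lovász sandwich 51 ≤ 103*cos(pi/103)/(cos(pi/103) + 1) ≤ 52: both strict.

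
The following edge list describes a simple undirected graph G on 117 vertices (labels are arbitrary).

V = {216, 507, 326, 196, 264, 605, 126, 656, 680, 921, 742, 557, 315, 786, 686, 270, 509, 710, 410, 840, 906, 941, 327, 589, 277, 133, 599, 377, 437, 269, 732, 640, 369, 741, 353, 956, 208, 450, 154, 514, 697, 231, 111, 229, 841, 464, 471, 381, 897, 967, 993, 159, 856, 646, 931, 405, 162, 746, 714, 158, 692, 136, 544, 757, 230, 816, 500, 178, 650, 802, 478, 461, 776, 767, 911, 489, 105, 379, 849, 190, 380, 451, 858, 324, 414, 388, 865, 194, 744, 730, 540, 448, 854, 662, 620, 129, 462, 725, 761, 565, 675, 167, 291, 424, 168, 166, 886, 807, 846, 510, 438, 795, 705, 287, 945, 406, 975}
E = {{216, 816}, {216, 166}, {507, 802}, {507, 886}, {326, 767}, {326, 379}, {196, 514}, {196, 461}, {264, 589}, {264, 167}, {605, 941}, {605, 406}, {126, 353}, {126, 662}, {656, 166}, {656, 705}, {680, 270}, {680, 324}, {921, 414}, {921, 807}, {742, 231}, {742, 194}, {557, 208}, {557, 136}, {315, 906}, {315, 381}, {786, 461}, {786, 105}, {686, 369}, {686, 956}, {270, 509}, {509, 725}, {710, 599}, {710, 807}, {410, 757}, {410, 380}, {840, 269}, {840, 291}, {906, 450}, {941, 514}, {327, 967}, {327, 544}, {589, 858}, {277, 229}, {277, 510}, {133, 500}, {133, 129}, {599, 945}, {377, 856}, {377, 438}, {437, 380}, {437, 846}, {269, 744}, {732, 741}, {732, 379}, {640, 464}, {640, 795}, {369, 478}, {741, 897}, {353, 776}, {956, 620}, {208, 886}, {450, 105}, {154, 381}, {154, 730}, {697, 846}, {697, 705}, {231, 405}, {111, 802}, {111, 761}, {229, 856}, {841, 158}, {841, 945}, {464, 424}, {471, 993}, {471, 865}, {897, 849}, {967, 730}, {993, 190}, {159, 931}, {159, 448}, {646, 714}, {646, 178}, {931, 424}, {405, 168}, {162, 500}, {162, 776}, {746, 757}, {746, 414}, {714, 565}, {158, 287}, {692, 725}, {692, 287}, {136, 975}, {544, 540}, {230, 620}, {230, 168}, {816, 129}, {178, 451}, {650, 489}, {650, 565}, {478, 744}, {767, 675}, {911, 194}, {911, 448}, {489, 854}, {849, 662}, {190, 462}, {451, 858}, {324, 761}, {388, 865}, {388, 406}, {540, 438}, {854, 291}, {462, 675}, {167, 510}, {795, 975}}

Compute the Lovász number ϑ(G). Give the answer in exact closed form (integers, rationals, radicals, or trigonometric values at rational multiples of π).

deg(450) = 2; N(450) = {906, 105}.
deg(807) = 2; N(807) = {921, 710}.
deg(589) = 2; N(589) = {264, 858}.
N(478) = {369, 744}, |N(478)| = 2.
2-regular, N=117; this is C_{117}, the 117-cycle.
spec(A) ≈ [2.0, 1.99712, 1.98848, 1.9741, 1.95403, 1.92833, 1.89707, 1.86034, 1.81825, 1.77091, 1.71847, 1.66107, 1.59889, 1.53209, 1.46087, 1.38545, 1.30603, 1.22284, 1.13613, 1.04614, 0.95314, 0.85739, 0.75916, 0.65875, 0.55643, 0.45252, 0.3473, 0.24107, 0.13416, 0.02685, -0.08053, -0.18768, -0.29429, -0.40005, -0.50466, -0.60781, -0.70921, -0.80856, -0.90559, -1.0, -1.09153, -1.17991, -1.26489, -1.34622, -1.42367, -1.49702, -1.56605, -1.63057, -1.69038, -1.74532, -1.79523, -1.83996, -1.87939, -1.91339, -1.94188, -1.96478, -1.982, -1.99351, -1.99928] (distinct, 5 d.p.).
ϑ = −N·λ_min/(λ_max−λ_min) = −117·(-2*cos(pi/117))/(2−(-2*cos(pi/117))) = 117*cos(pi/117)/(cos(pi/117) + 1).
≈ 58.489454284 (to 9 d.p.).
α=58, χ(Ḡ)=59; ϑ=117*cos(pi/117)/(cos(pi/117) + 1) lies between (both strict).

117*cos(pi/117)/(cos(pi/117) + 1)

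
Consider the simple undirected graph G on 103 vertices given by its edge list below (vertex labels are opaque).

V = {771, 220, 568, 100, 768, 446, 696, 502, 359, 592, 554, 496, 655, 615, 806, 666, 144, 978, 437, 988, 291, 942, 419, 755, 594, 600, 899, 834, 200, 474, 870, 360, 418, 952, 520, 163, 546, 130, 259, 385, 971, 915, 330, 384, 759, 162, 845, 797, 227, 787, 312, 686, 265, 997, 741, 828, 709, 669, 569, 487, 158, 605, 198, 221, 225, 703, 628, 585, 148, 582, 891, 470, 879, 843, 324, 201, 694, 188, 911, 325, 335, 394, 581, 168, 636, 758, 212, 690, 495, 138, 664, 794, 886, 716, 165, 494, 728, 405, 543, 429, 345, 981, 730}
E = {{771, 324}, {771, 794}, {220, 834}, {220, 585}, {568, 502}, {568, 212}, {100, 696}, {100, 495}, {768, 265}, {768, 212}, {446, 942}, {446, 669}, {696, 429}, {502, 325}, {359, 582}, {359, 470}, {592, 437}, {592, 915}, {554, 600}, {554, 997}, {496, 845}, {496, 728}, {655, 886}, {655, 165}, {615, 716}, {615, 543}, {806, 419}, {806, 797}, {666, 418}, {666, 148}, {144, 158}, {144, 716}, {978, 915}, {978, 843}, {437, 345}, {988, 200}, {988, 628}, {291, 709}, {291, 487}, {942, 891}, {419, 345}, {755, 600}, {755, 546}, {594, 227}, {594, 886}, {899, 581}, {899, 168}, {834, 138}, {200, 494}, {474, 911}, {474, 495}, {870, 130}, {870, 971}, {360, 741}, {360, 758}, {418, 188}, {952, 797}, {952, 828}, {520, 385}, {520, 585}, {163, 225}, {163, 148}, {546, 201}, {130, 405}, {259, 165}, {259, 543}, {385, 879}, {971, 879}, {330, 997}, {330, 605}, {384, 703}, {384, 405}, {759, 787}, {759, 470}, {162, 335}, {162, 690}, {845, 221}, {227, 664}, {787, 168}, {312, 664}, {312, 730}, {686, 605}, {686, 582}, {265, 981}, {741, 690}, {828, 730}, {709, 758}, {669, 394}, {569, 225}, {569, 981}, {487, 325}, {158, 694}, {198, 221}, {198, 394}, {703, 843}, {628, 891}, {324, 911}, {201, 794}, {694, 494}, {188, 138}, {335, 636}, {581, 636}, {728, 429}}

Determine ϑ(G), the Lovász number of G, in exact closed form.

103*cos(pi/103)/(cos(pi/103) + 1)

Vertex 494 has 2 neighbors: 200, 694.
deg(771) = 2; N(771) = {324, 794}.
deg(664) = 2; N(664) = {227, 312}.
Vertex 870 has 2 neighbors: 130, 971.
103-vertex 2-regular graph: this is C_{103}, the 103-cycle.
A has 52 distinct eigenvalues ≈ [2.0, 1.9963, 1.9851, 1.9666, 1.9408, 1.9077, 1.8675, 1.8204, 1.7665, 1.7061, 1.6393, 1.5664, 1.4876, 1.4034, 1.3139, 1.2195, 1.1206, 1.0176, 0.9107, 0.8004, 0.6872, 0.5714, 0.4535, 0.3339, 0.2131, 0.0915, -0.0305, -0.1524, -0.2736, -0.3939, -0.5127, -0.6296, -0.7442, -0.856, -0.9646, -1.0696, -1.1706, -1.2673, -1.3593, -1.4462, -1.5277, -1.6036, -1.6735, -1.7371, -1.7943, -1.8448, -1.8885, -1.9251, -1.9546, -1.9768, -1.9916, -1.9991].
λ_max=2, λ_min=-2*cos(pi/103); ϑ = −103·λ_min/(λ_max−λ_min) = 103*cos(pi/103)/(cos(pi/103) + 1).
≈ 51.488020 (to 6 d.p.).
Sandwich: α(G)=51 ≤ ϑ(G)=103*cos(pi/103)/(cos(pi/103) + 1) ≤ χ(Ḡ)=52 (both strict).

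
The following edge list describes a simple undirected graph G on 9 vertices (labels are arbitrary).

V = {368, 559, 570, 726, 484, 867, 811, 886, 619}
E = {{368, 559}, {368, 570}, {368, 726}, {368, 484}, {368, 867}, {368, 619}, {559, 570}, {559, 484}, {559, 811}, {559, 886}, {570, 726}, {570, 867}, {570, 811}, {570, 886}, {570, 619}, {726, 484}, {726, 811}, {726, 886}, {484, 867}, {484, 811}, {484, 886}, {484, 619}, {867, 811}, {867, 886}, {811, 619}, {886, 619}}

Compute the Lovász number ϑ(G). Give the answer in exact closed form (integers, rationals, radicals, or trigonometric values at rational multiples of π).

4

deg(484) = 7; N(484) = {368, 559, 726, 867, 811, 886, 619}.
N(811) = {559, 570, 726, 484, 867, 619}, |N(811)| = 6.
Vertex 867 has 5 neighbors: 368, 570, 484, 811, 886.
Vertex 559 has 5 neighbors: 368, 570, 484, 811, 886.
Complete multipartite on [4, 3, 2]: sandwich collapses at ϑ=4.
ϑ(G) ≈ 4.00000.
Lovász sandwich 4 ≤ 4 ≤ 4: collapsed.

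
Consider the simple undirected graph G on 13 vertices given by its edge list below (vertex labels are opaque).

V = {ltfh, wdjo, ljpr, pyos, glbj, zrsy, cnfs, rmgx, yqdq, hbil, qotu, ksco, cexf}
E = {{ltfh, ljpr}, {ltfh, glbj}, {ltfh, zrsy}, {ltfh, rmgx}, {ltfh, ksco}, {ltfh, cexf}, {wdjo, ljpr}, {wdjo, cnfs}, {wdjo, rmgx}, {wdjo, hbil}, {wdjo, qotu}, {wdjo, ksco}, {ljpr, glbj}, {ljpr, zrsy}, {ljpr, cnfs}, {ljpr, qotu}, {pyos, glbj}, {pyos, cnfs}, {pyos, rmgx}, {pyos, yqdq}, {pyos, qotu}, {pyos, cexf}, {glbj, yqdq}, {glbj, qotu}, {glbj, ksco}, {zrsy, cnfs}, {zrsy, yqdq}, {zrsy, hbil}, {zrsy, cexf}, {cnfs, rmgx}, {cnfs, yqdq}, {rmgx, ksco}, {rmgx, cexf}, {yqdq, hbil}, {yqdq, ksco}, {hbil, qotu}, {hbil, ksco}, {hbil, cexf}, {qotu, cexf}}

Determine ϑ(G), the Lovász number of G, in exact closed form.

sqrt(13)

deg(wdjo) = 6; N(wdjo) = {ljpr, cnfs, rmgx, hbil, qotu, ksco}.
Vertex ljpr has 6 neighbors: ltfh, wdjo, glbj, zrsy, cnfs, qotu.
Vertex yqdq has 6 neighbors: pyos, glbj, zrsy, cnfs, hbil, ksco.
Vertex cexf has 6 neighbors: ltfh, pyos, zrsy, rmgx, hbil, qotu.
13-vertex 6-regular graph: Paley(13): SR with (k,λ,μ)=(6,2,3).
The 3 distinct eigenvalues: [6.0, 1.303, -2.303].
Lovász: ϑ = −13(-sqrt(13)/2 - 1/2)/(6+-(-sqrt(13)/2 - 1/2)) = sqrt(13).
= 3.6056… (decimal).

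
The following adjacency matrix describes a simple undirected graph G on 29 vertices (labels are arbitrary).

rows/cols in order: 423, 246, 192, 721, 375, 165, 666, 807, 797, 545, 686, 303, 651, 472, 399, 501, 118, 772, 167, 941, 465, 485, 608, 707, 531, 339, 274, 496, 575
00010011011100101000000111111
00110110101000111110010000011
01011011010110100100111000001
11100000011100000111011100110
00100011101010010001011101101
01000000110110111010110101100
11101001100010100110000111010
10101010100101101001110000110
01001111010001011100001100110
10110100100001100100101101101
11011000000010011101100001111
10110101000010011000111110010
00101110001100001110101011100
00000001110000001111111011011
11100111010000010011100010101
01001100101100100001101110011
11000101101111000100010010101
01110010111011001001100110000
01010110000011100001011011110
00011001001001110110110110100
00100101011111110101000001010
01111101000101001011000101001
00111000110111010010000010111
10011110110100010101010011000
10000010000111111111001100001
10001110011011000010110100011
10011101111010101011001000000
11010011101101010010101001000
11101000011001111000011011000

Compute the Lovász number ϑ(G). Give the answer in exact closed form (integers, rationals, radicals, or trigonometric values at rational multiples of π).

N(531) = {423, 666, 303, 651, 472, 399, 501, 118, 772, 167, 941, 608, 707, 575}, |N(531)| = 14.
deg(423) = 14; N(423) = {721, 666, 807, 545, 686, 303, 399, 118, 707, 531, 339, 274, 496, 575}.
Vertex 797 has 14 neighbors: 246, 375, 165, 666, 807, 545, 472, 501, 118, 772, 608, 707, 274, 496.
Vertex 545 has 14 neighbors: 423, 192, 721, 165, 797, 472, 399, 772, 465, 608, 707, 339, 274, 575.
G on 29 vertices is 14-regular; SR(29,14,6,7) — a Paley graph.
Distinct eigenvalues (to 6 d.p.): [14.0, 2.192582, -3.192582].
With N=29: ϑ(G) = 29·(-(-sqrt(29)/2 - 1/2))/(14−(-sqrt(29)/2 - 1/2)) = sqrt(29).
Numerically 5.385164807.

sqrt(29)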